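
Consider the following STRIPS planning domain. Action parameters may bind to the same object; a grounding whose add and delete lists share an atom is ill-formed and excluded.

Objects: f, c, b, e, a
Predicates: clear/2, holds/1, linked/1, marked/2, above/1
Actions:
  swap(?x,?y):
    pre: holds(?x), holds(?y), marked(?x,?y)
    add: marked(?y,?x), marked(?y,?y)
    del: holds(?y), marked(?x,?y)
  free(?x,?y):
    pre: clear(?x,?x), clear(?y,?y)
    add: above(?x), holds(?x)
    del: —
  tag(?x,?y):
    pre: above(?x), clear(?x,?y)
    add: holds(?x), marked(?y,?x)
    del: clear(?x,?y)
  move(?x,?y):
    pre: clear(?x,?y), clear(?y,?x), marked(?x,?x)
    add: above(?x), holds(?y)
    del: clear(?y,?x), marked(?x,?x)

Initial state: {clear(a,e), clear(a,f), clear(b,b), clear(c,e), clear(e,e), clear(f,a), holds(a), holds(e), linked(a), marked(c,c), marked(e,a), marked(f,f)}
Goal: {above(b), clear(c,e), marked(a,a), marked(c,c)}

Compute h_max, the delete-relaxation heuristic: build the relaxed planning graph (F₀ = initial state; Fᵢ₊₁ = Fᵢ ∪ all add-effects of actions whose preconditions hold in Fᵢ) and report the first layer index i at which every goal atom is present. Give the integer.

1

F0 = init (12 atoms)
F1 = F0 ∪ {above(b), above(e), above(f), holds(b), marked(a,a), marked(a,e)}  (18 atoms)
goal ⊆ F1  ⇒  h_max = 1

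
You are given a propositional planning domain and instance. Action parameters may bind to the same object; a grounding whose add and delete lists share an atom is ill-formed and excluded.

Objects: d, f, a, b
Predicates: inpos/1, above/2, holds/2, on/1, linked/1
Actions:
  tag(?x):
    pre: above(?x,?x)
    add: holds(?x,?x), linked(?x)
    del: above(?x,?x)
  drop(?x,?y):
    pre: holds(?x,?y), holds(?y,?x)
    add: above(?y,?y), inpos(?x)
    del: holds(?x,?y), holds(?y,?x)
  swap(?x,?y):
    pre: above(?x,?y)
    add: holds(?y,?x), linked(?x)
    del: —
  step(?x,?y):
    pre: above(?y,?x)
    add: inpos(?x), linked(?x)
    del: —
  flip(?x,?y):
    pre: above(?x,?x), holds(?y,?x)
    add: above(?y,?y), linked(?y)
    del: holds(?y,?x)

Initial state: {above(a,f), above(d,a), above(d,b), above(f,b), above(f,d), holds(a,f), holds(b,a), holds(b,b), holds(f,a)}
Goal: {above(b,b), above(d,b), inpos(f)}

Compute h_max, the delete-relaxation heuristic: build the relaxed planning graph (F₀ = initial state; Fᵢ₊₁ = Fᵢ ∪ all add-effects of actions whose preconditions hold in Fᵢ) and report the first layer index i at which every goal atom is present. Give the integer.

1

F0 = init (9 atoms)
F1 = F0 ∪ {above(a,a), above(b,b), above(f,f), holds(a,d), holds(b,d), holds(b,f), holds(d,f), inpos(a), inpos(b), inpos(d), inpos(f), linked(a), linked(b), linked(d), linked(f)}  (24 atoms)
goal ⊆ F1  ⇒  h_max = 1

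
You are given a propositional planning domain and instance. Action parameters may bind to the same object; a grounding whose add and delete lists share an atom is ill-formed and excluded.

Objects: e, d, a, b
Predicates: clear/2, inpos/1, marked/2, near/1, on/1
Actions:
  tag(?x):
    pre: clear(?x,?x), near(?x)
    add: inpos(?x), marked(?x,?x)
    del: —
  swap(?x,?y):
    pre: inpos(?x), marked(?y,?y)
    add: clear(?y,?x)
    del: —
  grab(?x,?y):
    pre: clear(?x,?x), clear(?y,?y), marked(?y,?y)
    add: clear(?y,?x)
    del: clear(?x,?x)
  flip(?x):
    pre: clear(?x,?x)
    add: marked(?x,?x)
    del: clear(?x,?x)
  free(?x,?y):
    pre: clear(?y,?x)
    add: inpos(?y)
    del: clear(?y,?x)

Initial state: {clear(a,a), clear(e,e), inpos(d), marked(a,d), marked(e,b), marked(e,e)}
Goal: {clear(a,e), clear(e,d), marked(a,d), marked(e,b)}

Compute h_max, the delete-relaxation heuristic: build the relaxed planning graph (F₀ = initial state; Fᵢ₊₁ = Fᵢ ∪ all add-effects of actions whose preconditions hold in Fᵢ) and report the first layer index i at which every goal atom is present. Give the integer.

F0 = init (6 atoms)
F1 = F0 ∪ {clear(e,a), clear(e,d), inpos(a), inpos(e), marked(a,a)}  (11 atoms)
F2 = F1 ∪ {clear(a,d), clear(a,e)}  (13 atoms)
goal ⊆ F2  ⇒  h_max = 2

2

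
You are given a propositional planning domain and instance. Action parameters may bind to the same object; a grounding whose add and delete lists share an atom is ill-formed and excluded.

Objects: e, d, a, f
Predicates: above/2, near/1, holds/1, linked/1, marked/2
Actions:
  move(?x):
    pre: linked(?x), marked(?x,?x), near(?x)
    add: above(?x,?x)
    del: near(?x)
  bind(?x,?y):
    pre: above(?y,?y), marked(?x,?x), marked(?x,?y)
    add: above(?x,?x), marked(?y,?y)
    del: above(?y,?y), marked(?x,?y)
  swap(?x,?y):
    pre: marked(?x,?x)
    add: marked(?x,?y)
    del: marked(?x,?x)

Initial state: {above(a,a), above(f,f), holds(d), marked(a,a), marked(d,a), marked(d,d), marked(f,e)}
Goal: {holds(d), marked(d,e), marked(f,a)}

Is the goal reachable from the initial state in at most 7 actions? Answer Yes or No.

Yes

1. swap(a,f)  →  {above(a,a), above(f,f), holds(d), marked(a,f), marked(d,a), marked(d,d), marked(f,e)}
2. bind(d,a)  →  {above(d,d), above(f,f), holds(d), marked(a,a), marked(a,f), marked(d,d), marked(f,e)}
3. bind(a,f)  →  {above(a,a), above(d,d), holds(d), marked(a,a), marked(d,d), marked(f,e), marked(f,f)}
4. swap(d,e)  →  {above(a,a), above(d,d), holds(d), marked(a,a), marked(d,e), marked(f,e), marked(f,f)}
5. swap(f,a)  →  {above(a,a), above(d,d), holds(d), marked(a,a), marked(d,e), marked(f,a), marked(f,e)}
optimal plan length = 5; 5 ≤ 7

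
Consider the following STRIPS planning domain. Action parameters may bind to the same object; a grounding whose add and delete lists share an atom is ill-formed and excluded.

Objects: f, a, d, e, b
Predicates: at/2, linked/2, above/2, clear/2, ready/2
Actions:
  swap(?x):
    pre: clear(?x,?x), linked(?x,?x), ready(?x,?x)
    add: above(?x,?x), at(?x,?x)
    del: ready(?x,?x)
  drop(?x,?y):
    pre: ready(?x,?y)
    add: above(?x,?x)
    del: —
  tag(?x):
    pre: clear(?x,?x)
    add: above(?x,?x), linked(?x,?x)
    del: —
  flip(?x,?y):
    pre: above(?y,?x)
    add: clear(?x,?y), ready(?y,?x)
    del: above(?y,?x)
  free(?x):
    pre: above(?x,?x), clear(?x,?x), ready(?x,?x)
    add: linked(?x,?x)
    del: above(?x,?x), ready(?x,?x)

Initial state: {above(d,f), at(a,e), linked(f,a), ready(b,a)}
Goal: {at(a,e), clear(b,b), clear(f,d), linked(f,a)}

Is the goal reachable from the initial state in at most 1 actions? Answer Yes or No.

1. drop(b,a)  →  {above(b,b), above(d,f), at(a,e), linked(f,a), ready(b,a)}
2. flip(f,d)  →  {above(b,b), at(a,e), clear(f,d), linked(f,a), ready(b,a), ready(d,f)}
3. flip(b,b)  →  {at(a,e), clear(b,b), clear(f,d), linked(f,a), ready(b,a), ready(b,b), ready(d,f)}
optimal plan length = 3; 3 > 1

No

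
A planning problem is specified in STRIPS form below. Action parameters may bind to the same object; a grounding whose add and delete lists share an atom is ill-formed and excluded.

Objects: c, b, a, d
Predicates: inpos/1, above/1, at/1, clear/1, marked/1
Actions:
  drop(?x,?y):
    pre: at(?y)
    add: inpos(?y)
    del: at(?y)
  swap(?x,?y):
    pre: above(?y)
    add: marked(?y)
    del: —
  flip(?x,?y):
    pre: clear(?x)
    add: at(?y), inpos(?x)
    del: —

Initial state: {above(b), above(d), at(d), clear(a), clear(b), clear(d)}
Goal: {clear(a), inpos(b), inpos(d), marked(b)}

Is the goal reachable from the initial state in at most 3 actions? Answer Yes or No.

1. drop(c,d)  →  {above(b), above(d), clear(a), clear(b), clear(d), inpos(d)}
2. swap(c,b)  →  {above(b), above(d), clear(a), clear(b), clear(d), inpos(d), marked(b)}
3. flip(b,c)  →  {above(b), above(d), at(c), clear(a), clear(b), clear(d), inpos(b), inpos(d), marked(b)}
optimal plan length = 3; 3 ≤ 3

Yes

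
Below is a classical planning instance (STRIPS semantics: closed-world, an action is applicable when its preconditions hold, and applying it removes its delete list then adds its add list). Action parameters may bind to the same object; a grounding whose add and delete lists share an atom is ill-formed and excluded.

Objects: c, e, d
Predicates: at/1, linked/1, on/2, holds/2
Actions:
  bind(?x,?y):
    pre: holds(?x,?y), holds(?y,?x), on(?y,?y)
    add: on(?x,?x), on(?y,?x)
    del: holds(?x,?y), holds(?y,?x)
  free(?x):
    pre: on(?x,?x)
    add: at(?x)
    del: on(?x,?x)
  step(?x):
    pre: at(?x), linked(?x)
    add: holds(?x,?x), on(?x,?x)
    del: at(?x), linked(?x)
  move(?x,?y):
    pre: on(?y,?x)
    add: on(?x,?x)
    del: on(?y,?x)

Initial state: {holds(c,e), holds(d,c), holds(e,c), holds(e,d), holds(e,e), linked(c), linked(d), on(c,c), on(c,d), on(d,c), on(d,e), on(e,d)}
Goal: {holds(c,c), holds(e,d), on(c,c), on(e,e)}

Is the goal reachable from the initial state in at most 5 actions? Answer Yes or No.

1. bind(e,c)  →  {holds(d,c), holds(e,d), holds(e,e), linked(c), linked(d), on(c,c), on(c,d), on(c,e), on(d,c), on(d,e), on(e,d), on(e,e)}
2. free(c)  →  {at(c), holds(d,c), holds(e,d), holds(e,e), linked(c), linked(d), on(c,d), on(c,e), on(d,c), on(d,e), on(e,d), on(e,e)}
3. step(c)  →  {holds(c,c), holds(d,c), holds(e,d), holds(e,e), linked(d), on(c,c), on(c,d), on(c,e), on(d,c), on(d,e), on(e,d), on(e,e)}
optimal plan length = 3; 3 ≤ 5

Yes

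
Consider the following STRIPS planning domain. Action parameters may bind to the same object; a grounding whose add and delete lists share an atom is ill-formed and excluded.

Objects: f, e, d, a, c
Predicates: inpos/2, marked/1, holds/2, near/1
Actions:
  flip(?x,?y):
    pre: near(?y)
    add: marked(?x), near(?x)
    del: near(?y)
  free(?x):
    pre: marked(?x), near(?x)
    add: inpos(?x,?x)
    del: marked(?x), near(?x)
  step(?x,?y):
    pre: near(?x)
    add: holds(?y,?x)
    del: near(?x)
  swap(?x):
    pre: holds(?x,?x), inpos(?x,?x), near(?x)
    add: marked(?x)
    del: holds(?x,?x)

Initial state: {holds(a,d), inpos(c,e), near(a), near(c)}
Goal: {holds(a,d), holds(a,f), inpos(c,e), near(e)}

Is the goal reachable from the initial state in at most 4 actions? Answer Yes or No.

Yes

1. flip(f,a)  →  {holds(a,d), inpos(c,e), marked(f), near(c), near(f)}
2. flip(e,c)  →  {holds(a,d), inpos(c,e), marked(e), marked(f), near(e), near(f)}
3. step(f,a)  →  {holds(a,d), holds(a,f), inpos(c,e), marked(e), marked(f), near(e)}
optimal plan length = 3; 3 ≤ 4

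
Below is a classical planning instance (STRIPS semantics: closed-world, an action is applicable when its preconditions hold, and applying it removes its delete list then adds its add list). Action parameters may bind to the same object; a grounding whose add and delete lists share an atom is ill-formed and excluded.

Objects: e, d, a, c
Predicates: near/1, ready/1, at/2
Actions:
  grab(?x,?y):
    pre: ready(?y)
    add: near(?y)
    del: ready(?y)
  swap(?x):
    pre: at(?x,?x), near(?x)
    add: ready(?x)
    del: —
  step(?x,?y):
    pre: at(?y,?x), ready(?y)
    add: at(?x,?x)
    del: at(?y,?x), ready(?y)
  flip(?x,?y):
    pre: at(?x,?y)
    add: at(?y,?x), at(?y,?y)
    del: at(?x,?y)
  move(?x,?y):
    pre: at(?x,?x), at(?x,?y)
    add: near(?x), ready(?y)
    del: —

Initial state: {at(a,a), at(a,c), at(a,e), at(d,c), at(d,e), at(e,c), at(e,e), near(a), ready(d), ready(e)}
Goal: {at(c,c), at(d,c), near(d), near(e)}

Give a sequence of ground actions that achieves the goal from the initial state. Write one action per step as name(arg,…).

grab(e,e); grab(e,d); flip(e,c)

1. grab(e,e)  →  {at(a,a), at(a,c), at(a,e), at(d,c), at(d,e), at(e,c), at(e,e), near(a), near(e), ready(d)}
2. grab(e,d)  →  {at(a,a), at(a,c), at(a,e), at(d,c), at(d,e), at(e,c), at(e,e), near(a), near(d), near(e)}
3. flip(e,c)  →  {at(a,a), at(a,c), at(a,e), at(c,c), at(c,e), at(d,c), at(d,e), at(e,e), near(a), near(d), near(e)}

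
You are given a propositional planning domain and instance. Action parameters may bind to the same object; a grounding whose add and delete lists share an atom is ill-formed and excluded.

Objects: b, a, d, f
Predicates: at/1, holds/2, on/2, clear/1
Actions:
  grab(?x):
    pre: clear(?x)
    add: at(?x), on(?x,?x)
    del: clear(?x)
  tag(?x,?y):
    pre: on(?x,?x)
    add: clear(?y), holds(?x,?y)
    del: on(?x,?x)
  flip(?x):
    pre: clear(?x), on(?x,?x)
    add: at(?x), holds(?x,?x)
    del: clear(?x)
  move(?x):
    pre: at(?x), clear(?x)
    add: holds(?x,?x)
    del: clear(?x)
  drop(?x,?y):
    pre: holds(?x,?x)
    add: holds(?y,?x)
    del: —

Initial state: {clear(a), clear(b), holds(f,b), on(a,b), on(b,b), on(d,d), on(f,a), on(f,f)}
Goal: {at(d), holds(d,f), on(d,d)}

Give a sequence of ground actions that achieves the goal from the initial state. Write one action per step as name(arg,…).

tag(b,d); tag(d,f); grab(d)

1. tag(b,d)  →  {clear(a), clear(b), clear(d), holds(b,d), holds(f,b), on(a,b), on(d,d), on(f,a), on(f,f)}
2. tag(d,f)  →  {clear(a), clear(b), clear(d), clear(f), holds(b,d), holds(d,f), holds(f,b), on(a,b), on(f,a), on(f,f)}
3. grab(d)  →  {at(d), clear(a), clear(b), clear(f), holds(b,d), holds(d,f), holds(f,b), on(a,b), on(d,d), on(f,a), on(f,f)}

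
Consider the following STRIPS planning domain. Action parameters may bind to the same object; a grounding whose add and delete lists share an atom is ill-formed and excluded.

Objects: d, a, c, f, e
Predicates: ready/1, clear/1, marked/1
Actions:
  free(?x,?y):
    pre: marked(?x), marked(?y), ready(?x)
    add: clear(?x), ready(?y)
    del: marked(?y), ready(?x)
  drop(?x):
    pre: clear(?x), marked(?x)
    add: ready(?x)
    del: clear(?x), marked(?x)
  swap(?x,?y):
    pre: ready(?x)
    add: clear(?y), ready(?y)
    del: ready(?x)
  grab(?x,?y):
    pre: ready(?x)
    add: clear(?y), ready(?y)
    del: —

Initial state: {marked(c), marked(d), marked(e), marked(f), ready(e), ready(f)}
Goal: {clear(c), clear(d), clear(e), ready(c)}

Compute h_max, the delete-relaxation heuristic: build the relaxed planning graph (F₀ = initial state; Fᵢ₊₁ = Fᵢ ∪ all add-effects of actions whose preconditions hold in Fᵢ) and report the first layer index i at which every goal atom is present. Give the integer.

F0 = init (6 atoms)
F1 = F0 ∪ {clear(a), clear(c), clear(d), clear(e), clear(f), ready(a), ready(c), ready(d)}  (14 atoms)
goal ⊆ F1  ⇒  h_max = 1

1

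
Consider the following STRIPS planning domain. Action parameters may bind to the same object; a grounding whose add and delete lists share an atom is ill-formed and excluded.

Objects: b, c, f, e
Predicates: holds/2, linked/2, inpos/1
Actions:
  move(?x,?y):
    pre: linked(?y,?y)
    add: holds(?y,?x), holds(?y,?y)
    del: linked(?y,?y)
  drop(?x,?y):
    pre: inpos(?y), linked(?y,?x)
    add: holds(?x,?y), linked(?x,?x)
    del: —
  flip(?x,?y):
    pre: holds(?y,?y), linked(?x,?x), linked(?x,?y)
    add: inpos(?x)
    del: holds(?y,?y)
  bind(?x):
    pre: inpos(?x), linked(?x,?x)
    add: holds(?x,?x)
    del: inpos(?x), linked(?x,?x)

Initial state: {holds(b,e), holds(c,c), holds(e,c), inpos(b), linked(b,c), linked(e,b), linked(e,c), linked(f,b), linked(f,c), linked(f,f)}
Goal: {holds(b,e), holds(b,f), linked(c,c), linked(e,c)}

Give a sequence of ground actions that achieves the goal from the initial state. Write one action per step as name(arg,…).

1. drop(c,b)  →  {holds(b,e), holds(c,b), holds(c,c), holds(e,c), inpos(b), linked(b,c), linked(c,c), linked(e,b), linked(e,c), linked(f,b), linked(f,c), linked(f,f)}
2. flip(f,c)  →  {holds(b,e), holds(c,b), holds(e,c), inpos(b), inpos(f), linked(b,c), linked(c,c), linked(e,b), linked(e,c), linked(f,b), linked(f,c), linked(f,f)}
3. drop(b,f)  →  {holds(b,e), holds(b,f), holds(c,b), holds(e,c), inpos(b), inpos(f), linked(b,b), linked(b,c), linked(c,c), linked(e,b), linked(e,c), linked(f,b), linked(f,c), linked(f,f)}

drop(c,b); flip(f,c); drop(b,f)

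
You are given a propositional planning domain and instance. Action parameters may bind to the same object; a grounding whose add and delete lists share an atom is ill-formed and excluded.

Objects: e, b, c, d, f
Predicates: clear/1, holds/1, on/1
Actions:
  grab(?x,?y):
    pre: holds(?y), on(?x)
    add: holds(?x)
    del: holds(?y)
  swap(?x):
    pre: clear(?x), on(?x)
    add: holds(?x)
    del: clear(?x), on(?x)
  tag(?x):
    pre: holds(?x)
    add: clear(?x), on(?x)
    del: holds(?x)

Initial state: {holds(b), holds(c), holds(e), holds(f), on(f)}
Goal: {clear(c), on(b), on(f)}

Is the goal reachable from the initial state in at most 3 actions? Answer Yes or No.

Yes

1. tag(b)  →  {clear(b), holds(c), holds(e), holds(f), on(b), on(f)}
2. tag(c)  →  {clear(b), clear(c), holds(e), holds(f), on(b), on(c), on(f)}
optimal plan length = 2; 2 ≤ 3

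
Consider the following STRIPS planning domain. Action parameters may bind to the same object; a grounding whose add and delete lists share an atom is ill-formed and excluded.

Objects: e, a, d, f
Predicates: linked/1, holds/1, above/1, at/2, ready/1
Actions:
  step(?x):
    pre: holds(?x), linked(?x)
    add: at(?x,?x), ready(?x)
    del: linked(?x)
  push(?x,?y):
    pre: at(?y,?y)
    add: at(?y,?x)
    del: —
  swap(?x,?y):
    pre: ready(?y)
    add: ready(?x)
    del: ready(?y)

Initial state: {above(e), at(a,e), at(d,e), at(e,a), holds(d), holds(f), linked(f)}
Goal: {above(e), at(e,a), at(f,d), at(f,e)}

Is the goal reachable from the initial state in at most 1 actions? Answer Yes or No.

1. step(f)  →  {above(e), at(a,e), at(d,e), at(e,a), at(f,f), holds(d), holds(f), ready(f)}
2. push(e,f)  →  {above(e), at(a,e), at(d,e), at(e,a), at(f,e), at(f,f), holds(d), holds(f), ready(f)}
3. push(d,f)  →  {above(e), at(a,e), at(d,e), at(e,a), at(f,d), at(f,e), at(f,f), holds(d), holds(f), ready(f)}
optimal plan length = 3; 3 > 1

No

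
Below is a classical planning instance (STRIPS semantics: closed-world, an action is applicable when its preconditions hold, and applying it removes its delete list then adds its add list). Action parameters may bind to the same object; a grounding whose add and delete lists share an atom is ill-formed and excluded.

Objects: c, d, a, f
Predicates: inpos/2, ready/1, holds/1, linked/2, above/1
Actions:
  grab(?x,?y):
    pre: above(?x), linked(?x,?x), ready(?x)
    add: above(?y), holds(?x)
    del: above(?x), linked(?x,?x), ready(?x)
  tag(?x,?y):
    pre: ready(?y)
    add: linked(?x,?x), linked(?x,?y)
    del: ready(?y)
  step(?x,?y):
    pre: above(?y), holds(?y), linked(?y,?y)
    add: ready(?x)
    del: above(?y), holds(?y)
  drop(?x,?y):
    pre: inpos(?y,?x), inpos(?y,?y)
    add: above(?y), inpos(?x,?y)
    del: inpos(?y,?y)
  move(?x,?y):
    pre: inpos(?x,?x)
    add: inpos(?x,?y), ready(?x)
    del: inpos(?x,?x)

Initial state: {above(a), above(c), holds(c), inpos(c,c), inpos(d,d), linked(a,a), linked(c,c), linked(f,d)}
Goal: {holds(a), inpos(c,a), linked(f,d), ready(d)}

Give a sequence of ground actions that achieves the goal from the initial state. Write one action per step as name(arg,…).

1. step(a,c)  →  {above(a), inpos(c,c), inpos(d,d), linked(a,a), linked(c,c), linked(f,d), ready(a)}
2. grab(a,c)  →  {above(c), holds(a), inpos(c,c), inpos(d,d), linked(c,c), linked(f,d)}
3. move(c,a)  →  {above(c), holds(a), inpos(c,a), inpos(d,d), linked(c,c), linked(f,d), ready(c)}
4. move(d,c)  →  {above(c), holds(a), inpos(c,a), inpos(d,c), linked(c,c), linked(f,d), ready(c), ready(d)}

step(a,c); grab(a,c); move(c,a); move(d,c)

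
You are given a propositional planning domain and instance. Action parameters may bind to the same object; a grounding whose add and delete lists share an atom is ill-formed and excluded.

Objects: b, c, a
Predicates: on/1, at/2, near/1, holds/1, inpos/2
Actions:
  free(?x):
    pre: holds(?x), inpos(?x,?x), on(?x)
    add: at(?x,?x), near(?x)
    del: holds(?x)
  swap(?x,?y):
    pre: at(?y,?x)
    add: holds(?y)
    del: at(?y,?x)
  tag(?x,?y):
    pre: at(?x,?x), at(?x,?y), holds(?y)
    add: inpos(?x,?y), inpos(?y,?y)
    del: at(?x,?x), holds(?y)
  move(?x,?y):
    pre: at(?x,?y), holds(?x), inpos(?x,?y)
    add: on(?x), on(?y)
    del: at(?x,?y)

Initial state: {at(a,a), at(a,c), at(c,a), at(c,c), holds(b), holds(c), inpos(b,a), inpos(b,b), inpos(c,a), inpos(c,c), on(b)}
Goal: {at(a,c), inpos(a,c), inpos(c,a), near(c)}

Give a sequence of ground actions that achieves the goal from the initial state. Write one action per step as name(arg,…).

1. tag(a,c)  →  {at(a,c), at(c,a), at(c,c), holds(b), inpos(a,c), inpos(b,a), inpos(b,b), inpos(c,a), inpos(c,c), on(b)}
2. swap(c,c)  →  {at(a,c), at(c,a), holds(b), holds(c), inpos(a,c), inpos(b,a), inpos(b,b), inpos(c,a), inpos(c,c), on(b)}
3. move(c,a)  →  {at(a,c), holds(b), holds(c), inpos(a,c), inpos(b,a), inpos(b,b), inpos(c,a), inpos(c,c), on(a), on(b), on(c)}
4. free(c)  →  {at(a,c), at(c,c), holds(b), inpos(a,c), inpos(b,a), inpos(b,b), inpos(c,a), inpos(c,c), near(c), on(a), on(b), on(c)}

tag(a,c); swap(c,c); move(c,a); free(c)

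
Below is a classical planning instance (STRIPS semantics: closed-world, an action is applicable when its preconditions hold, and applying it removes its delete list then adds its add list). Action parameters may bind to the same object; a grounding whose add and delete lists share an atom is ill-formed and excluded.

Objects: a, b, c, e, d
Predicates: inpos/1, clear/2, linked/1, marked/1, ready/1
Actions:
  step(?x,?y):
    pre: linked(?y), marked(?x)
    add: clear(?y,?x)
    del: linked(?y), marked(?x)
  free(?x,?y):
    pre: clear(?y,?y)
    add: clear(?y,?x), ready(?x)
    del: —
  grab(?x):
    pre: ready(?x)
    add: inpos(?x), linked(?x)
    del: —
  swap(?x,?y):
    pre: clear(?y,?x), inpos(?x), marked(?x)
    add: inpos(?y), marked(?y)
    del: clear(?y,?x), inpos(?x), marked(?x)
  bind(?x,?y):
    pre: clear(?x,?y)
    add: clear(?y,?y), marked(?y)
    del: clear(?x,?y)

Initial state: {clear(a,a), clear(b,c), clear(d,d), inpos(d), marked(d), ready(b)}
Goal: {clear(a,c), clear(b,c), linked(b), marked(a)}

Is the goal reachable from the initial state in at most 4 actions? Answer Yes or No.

Yes

1. free(a,d)  →  {clear(a,a), clear(b,c), clear(d,a), clear(d,d), inpos(d), marked(d), ready(a), ready(b)}
2. free(c,a)  →  {clear(a,a), clear(a,c), clear(b,c), clear(d,a), clear(d,d), inpos(d), marked(d), ready(a), ready(b), ready(c)}
3. grab(b)  →  {clear(a,a), clear(a,c), clear(b,c), clear(d,a), clear(d,d), inpos(b), inpos(d), linked(b), marked(d), ready(a), ready(b), ready(c)}
4. bind(d,a)  →  {clear(a,a), clear(a,c), clear(b,c), clear(d,d), inpos(b), inpos(d), linked(b), marked(a), marked(d), ready(a), ready(b), ready(c)}
optimal plan length = 4; 4 ≤ 4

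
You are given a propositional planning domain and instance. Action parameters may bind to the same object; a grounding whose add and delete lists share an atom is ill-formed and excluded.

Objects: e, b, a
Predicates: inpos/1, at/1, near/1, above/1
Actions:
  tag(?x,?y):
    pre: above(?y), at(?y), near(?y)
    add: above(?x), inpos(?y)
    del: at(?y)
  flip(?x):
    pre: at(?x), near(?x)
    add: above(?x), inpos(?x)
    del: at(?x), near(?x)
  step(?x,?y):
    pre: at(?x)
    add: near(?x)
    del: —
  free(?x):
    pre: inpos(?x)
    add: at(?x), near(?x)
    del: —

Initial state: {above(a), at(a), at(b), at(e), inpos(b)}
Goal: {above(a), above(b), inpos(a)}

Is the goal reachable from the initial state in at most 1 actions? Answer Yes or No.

No

1. step(a,e)  →  {above(a), at(a), at(b), at(e), inpos(b), near(a)}
2. tag(b,a)  →  {above(a), above(b), at(b), at(e), inpos(a), inpos(b), near(a)}
optimal plan length = 2; 2 > 1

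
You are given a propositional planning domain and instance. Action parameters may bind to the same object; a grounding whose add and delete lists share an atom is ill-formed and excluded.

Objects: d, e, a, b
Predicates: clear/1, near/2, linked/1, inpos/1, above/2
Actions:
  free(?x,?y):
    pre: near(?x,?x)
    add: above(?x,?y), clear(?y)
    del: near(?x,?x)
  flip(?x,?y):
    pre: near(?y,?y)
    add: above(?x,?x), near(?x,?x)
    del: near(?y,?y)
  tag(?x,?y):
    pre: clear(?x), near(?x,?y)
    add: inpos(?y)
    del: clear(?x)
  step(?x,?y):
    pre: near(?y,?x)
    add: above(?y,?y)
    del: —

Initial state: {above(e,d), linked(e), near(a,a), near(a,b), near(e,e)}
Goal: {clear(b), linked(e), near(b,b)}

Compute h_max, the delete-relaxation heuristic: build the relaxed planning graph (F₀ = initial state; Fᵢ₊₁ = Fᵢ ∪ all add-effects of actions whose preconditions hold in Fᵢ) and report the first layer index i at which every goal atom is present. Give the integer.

F0 = init (5 atoms)
F1 = F0 ∪ {above(a,a), above(a,b), above(a,d), above(a,e), above(b,b), above(d,d), above(e,a), above(e,b), above(e,e), clear(a), clear(b), clear(d), clear(e), near(b,b), near(d,d)}  (20 atoms)
goal ⊆ F1  ⇒  h_max = 1

1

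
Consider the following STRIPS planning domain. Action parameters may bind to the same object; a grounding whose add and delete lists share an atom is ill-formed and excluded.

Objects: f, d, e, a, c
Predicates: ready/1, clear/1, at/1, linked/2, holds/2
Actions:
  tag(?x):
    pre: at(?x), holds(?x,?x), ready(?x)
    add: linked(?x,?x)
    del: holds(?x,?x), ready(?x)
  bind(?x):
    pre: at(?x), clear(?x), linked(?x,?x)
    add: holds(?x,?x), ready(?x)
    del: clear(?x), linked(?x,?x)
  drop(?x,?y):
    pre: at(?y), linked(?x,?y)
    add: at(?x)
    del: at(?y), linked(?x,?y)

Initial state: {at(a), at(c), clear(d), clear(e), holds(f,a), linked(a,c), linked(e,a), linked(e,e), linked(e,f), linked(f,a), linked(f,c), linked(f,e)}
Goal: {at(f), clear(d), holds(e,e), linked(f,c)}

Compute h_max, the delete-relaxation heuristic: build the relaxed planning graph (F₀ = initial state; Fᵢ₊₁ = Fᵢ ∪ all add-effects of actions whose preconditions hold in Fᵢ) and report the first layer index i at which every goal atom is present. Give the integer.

F0 = init (12 atoms)
F1 = F0 ∪ {at(e), at(f)}  (14 atoms)
F2 = F1 ∪ {holds(e,e), ready(e)}  (16 atoms)
goal ⊆ F2  ⇒  h_max = 2

2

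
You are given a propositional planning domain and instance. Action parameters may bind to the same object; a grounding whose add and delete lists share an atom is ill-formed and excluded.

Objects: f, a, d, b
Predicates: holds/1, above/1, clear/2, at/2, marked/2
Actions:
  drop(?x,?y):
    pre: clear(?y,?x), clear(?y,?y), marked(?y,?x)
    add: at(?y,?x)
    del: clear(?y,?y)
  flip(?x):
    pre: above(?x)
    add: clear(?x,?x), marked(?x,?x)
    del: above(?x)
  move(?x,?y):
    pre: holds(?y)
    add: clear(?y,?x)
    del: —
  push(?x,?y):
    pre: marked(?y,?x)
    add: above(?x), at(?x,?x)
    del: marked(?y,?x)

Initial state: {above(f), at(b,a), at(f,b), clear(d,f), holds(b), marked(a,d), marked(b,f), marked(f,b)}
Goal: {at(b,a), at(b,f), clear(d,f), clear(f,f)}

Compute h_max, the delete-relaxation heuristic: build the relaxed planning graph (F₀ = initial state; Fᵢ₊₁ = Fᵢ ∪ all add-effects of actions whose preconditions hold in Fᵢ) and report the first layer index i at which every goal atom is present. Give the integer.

2

F0 = init (8 atoms)
F1 = F0 ∪ {above(b), above(d), at(b,b), at(d,d), at(f,f), clear(b,a), clear(b,b), clear(b,d), clear(b,f), clear(f,f), marked(f,f)}  (19 atoms)
F2 = F1 ∪ {at(b,f), clear(d,d), marked(b,b), marked(d,d)}  (23 atoms)
goal ⊆ F2  ⇒  h_max = 2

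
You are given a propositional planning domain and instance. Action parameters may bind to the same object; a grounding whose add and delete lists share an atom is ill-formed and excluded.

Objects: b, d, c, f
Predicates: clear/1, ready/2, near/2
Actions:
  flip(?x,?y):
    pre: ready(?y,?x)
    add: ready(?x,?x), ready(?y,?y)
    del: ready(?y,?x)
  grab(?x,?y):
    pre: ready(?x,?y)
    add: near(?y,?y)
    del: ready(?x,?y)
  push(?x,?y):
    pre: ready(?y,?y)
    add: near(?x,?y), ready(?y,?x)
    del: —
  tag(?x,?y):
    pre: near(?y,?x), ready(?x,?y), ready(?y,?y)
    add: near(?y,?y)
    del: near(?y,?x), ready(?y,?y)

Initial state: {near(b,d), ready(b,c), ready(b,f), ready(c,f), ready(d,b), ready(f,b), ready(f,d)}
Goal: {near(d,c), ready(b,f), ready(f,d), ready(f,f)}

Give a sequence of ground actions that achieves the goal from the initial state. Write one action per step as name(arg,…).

flip(f,c); push(d,c)

1. flip(f,c)  →  {near(b,d), ready(b,c), ready(b,f), ready(c,c), ready(d,b), ready(f,b), ready(f,d), ready(f,f)}
2. push(d,c)  →  {near(b,d), near(d,c), ready(b,c), ready(b,f), ready(c,c), ready(c,d), ready(d,b), ready(f,b), ready(f,d), ready(f,f)}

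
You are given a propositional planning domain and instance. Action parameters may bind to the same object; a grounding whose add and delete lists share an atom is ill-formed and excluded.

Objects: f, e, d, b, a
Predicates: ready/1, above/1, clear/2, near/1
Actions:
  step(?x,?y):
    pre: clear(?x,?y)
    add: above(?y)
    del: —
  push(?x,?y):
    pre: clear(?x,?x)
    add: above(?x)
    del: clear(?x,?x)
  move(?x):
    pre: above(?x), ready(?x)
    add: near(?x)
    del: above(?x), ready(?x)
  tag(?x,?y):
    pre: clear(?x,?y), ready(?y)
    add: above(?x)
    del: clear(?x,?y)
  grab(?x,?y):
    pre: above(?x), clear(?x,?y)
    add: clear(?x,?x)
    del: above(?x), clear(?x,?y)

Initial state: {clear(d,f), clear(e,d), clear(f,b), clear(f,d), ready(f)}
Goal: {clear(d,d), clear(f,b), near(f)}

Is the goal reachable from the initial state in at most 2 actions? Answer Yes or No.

1. step(f,d)  →  {above(d), clear(d,f), clear(e,d), clear(f,b), clear(f,d), ready(f)}
2. step(d,f)  →  {above(d), above(f), clear(d,f), clear(e,d), clear(f,b), clear(f,d), ready(f)}
3. move(f)  →  {above(d), clear(d,f), clear(e,d), clear(f,b), clear(f,d), near(f)}
4. grab(d,f)  →  {clear(d,d), clear(e,d), clear(f,b), clear(f,d), near(f)}
optimal plan length = 4; 4 > 2

No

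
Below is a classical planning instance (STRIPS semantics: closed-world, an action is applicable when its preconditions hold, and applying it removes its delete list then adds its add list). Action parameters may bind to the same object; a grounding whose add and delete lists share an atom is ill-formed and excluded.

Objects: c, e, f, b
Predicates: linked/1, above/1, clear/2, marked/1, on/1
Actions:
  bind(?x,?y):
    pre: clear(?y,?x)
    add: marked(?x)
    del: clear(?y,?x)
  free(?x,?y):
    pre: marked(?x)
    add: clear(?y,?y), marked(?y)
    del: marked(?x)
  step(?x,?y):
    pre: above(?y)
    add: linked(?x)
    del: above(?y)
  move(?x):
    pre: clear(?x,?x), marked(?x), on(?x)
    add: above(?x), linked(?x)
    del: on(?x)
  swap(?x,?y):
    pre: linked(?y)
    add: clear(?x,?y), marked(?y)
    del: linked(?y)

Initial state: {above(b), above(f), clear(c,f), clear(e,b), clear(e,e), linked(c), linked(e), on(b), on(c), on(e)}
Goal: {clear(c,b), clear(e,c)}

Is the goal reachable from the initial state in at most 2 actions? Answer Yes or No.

No

1. step(b,f)  →  {above(b), clear(c,f), clear(e,b), clear(e,e), linked(b), linked(c), linked(e), on(b), on(c), on(e)}
2. swap(c,b)  →  {above(b), clear(c,b), clear(c,f), clear(e,b), clear(e,e), linked(c), linked(e), marked(b), on(b), on(c), on(e)}
3. swap(e,c)  →  {above(b), clear(c,b), clear(c,f), clear(e,b), clear(e,c), clear(e,e), linked(e), marked(b), marked(c), on(b), on(c), on(e)}
optimal plan length = 3; 3 > 2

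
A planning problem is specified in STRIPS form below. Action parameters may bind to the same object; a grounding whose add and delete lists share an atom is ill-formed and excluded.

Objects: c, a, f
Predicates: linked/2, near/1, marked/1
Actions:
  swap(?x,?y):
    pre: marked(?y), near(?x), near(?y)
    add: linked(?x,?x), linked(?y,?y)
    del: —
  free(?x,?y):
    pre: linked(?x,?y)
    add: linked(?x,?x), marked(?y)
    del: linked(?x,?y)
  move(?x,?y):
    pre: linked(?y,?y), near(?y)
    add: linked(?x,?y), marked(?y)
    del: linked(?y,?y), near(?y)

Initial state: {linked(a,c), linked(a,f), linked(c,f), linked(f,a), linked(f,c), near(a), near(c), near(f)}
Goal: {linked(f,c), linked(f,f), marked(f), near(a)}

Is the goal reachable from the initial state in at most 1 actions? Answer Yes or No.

No

1. free(c,f)  →  {linked(a,c), linked(a,f), linked(c,c), linked(f,a), linked(f,c), marked(f), near(a), near(c), near(f)}
2. swap(c,f)  →  {linked(a,c), linked(a,f), linked(c,c), linked(f,a), linked(f,c), linked(f,f), marked(f), near(a), near(c), near(f)}
optimal plan length = 2; 2 > 1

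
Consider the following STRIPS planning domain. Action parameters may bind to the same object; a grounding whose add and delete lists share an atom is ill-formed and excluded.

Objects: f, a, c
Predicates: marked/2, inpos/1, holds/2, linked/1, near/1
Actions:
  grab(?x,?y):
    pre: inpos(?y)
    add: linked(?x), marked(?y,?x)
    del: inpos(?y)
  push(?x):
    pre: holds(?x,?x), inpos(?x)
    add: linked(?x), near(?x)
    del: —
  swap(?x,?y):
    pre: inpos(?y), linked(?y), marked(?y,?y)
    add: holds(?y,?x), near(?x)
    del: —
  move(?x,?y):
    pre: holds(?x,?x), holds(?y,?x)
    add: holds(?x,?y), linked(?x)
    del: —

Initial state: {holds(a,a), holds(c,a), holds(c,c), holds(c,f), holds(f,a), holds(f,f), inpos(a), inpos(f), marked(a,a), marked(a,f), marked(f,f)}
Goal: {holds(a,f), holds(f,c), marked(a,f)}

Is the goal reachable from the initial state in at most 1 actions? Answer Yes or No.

No

1. move(f,c)  →  {holds(a,a), holds(c,a), holds(c,c), holds(c,f), holds(f,a), holds(f,c), holds(f,f), inpos(a), inpos(f), linked(f), marked(a,a), marked(a,f), marked(f,f)}
2. move(a,f)  →  {holds(a,a), holds(a,f), holds(c,a), holds(c,c), holds(c,f), holds(f,a), holds(f,c), holds(f,f), inpos(a), inpos(f), linked(a), linked(f), marked(a,a), marked(a,f), marked(f,f)}
optimal plan length = 2; 2 > 1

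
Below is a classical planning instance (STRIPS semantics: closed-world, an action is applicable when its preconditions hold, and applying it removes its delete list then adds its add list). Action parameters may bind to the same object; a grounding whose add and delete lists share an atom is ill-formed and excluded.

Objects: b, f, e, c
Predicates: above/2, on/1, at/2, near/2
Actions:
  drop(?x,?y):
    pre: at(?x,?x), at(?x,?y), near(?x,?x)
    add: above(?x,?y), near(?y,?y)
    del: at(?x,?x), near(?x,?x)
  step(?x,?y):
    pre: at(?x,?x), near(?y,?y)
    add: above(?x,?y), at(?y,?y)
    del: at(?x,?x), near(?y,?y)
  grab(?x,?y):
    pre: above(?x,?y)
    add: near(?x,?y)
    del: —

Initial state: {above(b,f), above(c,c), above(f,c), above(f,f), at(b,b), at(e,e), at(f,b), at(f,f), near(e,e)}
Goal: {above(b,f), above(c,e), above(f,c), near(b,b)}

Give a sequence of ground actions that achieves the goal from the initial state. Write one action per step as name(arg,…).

1. grab(f,f)  →  {above(b,f), above(c,c), above(f,c), above(f,f), at(b,b), at(e,e), at(f,b), at(f,f), near(e,e), near(f,f)}
2. drop(f,b)  →  {above(b,f), above(c,c), above(f,b), above(f,c), above(f,f), at(b,b), at(e,e), at(f,b), near(b,b), near(e,e)}
3. grab(c,c)  →  {above(b,f), above(c,c), above(f,b), above(f,c), above(f,f), at(b,b), at(e,e), at(f,b), near(b,b), near(c,c), near(e,e)}
4. step(b,c)  →  {above(b,c), above(b,f), above(c,c), above(f,b), above(f,c), above(f,f), at(c,c), at(e,e), at(f,b), near(b,b), near(e,e)}
5. step(c,e)  →  {above(b,c), above(b,f), above(c,c), above(c,e), above(f,b), above(f,c), above(f,f), at(e,e), at(f,b), near(b,b)}

grab(f,f); drop(f,b); grab(c,c); step(b,c); step(c,e)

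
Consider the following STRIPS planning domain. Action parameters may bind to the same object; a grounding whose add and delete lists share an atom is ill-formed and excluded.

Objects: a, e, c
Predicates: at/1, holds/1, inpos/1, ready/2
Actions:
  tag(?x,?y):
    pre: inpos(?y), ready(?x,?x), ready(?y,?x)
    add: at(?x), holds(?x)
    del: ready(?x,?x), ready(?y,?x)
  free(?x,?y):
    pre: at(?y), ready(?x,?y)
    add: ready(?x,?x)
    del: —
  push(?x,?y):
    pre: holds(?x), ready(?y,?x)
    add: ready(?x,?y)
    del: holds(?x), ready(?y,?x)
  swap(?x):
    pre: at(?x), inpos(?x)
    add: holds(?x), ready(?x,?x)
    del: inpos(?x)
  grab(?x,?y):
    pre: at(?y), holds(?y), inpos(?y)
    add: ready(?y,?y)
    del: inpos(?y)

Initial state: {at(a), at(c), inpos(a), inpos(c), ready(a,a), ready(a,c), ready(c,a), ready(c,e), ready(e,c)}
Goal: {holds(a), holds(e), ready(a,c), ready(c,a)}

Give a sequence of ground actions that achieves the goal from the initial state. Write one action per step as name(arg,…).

1. tag(a,a)  →  {at(a), at(c), holds(a), inpos(a), inpos(c), ready(a,c), ready(c,a), ready(c,e), ready(e,c)}
2. free(e,c)  →  {at(a), at(c), holds(a), inpos(a), inpos(c), ready(a,c), ready(c,a), ready(c,e), ready(e,c), ready(e,e)}
3. tag(e,c)  →  {at(a), at(c), at(e), holds(a), holds(e), inpos(a), inpos(c), ready(a,c), ready(c,a), ready(e,c)}

tag(a,a); free(e,c); tag(e,c)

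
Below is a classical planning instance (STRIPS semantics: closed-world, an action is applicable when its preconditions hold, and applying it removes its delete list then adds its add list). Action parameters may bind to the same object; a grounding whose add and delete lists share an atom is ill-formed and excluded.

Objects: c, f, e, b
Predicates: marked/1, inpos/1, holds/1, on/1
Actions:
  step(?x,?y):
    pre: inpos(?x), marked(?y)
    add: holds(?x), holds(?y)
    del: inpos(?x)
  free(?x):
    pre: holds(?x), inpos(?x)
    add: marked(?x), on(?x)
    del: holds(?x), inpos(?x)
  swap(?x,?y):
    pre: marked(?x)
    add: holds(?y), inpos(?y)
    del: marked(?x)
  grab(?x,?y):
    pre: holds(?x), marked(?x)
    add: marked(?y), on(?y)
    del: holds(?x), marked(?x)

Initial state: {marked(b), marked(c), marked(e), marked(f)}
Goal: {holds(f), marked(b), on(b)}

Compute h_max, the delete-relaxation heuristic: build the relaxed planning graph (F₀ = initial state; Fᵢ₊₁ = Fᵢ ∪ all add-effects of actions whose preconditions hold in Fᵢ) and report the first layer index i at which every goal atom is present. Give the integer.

2

F0 = init (4 atoms)
F1 = F0 ∪ {holds(b), holds(c), holds(e), holds(f), inpos(b), inpos(c), inpos(e), inpos(f)}  (12 atoms)
F2 = F1 ∪ {on(b), on(c), on(e), on(f)}  (16 atoms)
goal ⊆ F2  ⇒  h_max = 2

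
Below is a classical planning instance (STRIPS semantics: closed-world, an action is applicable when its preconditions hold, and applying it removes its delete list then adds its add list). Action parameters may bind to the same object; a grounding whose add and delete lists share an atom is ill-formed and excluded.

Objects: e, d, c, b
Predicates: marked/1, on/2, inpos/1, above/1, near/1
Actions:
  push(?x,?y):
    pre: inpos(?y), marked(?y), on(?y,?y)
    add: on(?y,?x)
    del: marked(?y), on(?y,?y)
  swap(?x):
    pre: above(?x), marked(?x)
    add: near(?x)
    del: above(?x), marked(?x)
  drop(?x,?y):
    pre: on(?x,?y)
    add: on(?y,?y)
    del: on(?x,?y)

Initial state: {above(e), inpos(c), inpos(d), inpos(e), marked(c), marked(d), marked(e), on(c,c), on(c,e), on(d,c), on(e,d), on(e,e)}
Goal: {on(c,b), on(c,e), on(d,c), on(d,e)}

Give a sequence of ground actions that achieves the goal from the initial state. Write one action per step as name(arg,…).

push(b,c); drop(e,d); push(e,d)

1. push(b,c)  →  {above(e), inpos(c), inpos(d), inpos(e), marked(d), marked(e), on(c,b), on(c,e), on(d,c), on(e,d), on(e,e)}
2. drop(e,d)  →  {above(e), inpos(c), inpos(d), inpos(e), marked(d), marked(e), on(c,b), on(c,e), on(d,c), on(d,d), on(e,e)}
3. push(e,d)  →  {above(e), inpos(c), inpos(d), inpos(e), marked(e), on(c,b), on(c,e), on(d,c), on(d,e), on(e,e)}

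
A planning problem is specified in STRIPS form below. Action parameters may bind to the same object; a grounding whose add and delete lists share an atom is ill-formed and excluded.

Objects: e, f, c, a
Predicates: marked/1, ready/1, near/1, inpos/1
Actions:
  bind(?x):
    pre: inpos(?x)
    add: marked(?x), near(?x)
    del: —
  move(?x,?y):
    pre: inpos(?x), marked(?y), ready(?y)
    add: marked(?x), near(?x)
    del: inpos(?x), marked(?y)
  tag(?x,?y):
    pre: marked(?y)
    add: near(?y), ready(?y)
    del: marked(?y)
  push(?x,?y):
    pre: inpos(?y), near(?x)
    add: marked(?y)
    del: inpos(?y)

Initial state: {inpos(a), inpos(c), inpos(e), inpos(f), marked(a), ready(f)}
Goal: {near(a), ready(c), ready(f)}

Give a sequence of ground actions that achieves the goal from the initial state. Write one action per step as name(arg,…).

bind(c); bind(a); tag(e,c)

1. bind(c)  →  {inpos(a), inpos(c), inpos(e), inpos(f), marked(a), marked(c), near(c), ready(f)}
2. bind(a)  →  {inpos(a), inpos(c), inpos(e), inpos(f), marked(a), marked(c), near(a), near(c), ready(f)}
3. tag(e,c)  →  {inpos(a), inpos(c), inpos(e), inpos(f), marked(a), near(a), near(c), ready(c), ready(f)}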